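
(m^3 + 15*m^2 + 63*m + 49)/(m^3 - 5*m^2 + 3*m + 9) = (m^2 + 14*m + 49)/(m^2 - 6*m + 9)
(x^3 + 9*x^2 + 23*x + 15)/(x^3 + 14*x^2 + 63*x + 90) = (x + 1)/(x + 6)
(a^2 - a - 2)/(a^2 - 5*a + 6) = (a + 1)/(a - 3)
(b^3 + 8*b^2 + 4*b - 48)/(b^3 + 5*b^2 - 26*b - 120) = (b - 2)/(b - 5)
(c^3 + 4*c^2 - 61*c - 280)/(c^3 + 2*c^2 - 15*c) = (c^2 - c - 56)/(c*(c - 3))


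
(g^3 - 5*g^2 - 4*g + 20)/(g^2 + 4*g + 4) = (g^2 - 7*g + 10)/(g + 2)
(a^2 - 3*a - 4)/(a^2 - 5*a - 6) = (a - 4)/(a - 6)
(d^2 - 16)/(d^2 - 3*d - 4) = (d + 4)/(d + 1)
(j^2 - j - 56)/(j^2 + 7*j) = (j - 8)/j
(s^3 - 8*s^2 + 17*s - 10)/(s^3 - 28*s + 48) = (s^2 - 6*s + 5)/(s^2 + 2*s - 24)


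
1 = 1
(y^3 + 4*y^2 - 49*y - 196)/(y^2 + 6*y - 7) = (y^2 - 3*y - 28)/(y - 1)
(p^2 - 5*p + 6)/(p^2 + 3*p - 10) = (p - 3)/(p + 5)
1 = 1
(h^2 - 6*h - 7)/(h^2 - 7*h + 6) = (h^2 - 6*h - 7)/(h^2 - 7*h + 6)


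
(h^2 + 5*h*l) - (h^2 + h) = 5*h*l - h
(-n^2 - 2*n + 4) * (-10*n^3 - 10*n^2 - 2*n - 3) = 10*n^5 + 30*n^4 - 18*n^3 - 33*n^2 - 2*n - 12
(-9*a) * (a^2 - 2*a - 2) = -9*a^3 + 18*a^2 + 18*a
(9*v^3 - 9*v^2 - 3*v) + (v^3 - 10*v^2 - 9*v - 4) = 10*v^3 - 19*v^2 - 12*v - 4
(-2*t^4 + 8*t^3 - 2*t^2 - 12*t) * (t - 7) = -2*t^5 + 22*t^4 - 58*t^3 + 2*t^2 + 84*t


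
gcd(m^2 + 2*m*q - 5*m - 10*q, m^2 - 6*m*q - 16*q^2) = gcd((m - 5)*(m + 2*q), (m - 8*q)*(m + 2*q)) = m + 2*q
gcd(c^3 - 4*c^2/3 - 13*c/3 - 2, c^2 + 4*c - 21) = c - 3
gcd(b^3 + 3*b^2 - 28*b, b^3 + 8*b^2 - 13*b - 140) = b^2 + 3*b - 28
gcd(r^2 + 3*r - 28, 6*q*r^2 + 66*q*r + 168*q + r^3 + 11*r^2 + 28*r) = r + 7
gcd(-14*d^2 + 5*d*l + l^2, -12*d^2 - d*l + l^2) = 1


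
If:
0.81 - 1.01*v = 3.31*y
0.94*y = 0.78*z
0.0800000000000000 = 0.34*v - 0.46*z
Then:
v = 0.42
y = 0.12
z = 0.14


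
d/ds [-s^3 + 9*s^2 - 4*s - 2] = -3*s^2 + 18*s - 4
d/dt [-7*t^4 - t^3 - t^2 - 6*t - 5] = -28*t^3 - 3*t^2 - 2*t - 6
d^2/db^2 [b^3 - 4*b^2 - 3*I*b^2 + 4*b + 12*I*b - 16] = 6*b - 8 - 6*I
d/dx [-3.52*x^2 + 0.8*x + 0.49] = 0.8 - 7.04*x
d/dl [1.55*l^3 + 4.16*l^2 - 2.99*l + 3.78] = 4.65*l^2 + 8.32*l - 2.99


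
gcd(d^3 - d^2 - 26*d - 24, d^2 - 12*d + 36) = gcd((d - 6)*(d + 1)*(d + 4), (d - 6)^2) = d - 6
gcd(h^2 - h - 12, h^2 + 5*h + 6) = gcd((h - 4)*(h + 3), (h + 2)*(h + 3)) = h + 3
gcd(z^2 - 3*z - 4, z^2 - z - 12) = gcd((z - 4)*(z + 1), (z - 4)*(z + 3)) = z - 4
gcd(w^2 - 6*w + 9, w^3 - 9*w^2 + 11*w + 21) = w - 3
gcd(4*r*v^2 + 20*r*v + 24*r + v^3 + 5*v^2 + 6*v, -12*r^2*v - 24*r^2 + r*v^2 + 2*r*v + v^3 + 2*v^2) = 4*r*v + 8*r + v^2 + 2*v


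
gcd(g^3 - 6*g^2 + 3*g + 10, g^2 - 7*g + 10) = g^2 - 7*g + 10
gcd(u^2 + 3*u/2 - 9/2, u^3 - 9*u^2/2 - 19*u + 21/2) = u + 3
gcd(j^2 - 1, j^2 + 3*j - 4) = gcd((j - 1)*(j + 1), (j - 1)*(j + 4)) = j - 1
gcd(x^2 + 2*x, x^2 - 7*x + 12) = 1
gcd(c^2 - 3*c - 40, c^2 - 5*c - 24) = c - 8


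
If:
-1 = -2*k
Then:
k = 1/2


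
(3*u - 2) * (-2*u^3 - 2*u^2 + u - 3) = -6*u^4 - 2*u^3 + 7*u^2 - 11*u + 6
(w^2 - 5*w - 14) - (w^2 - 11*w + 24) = 6*w - 38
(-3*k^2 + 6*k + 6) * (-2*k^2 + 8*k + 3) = 6*k^4 - 36*k^3 + 27*k^2 + 66*k + 18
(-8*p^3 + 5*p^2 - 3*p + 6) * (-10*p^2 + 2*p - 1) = 80*p^5 - 66*p^4 + 48*p^3 - 71*p^2 + 15*p - 6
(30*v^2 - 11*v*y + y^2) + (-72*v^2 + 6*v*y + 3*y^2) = -42*v^2 - 5*v*y + 4*y^2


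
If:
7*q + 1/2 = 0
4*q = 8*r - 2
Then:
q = -1/14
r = 3/14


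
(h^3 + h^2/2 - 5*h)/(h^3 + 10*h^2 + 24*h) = (h^2 + h/2 - 5)/(h^2 + 10*h + 24)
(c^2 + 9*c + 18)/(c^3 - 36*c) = (c + 3)/(c*(c - 6))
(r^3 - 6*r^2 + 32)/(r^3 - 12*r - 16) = (r - 4)/(r + 2)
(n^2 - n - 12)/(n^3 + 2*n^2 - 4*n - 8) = (n^2 - n - 12)/(n^3 + 2*n^2 - 4*n - 8)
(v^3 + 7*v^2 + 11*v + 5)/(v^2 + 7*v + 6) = (v^2 + 6*v + 5)/(v + 6)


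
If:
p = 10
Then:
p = 10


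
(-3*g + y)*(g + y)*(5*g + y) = -15*g^3 - 13*g^2*y + 3*g*y^2 + y^3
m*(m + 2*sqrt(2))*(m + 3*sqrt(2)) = m^3 + 5*sqrt(2)*m^2 + 12*m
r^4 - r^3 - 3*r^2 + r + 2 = (r - 2)*(r - 1)*(r + 1)^2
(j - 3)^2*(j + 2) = j^3 - 4*j^2 - 3*j + 18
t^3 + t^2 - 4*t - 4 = (t - 2)*(t + 1)*(t + 2)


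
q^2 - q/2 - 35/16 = (q - 7/4)*(q + 5/4)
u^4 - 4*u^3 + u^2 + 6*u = u*(u - 3)*(u - 2)*(u + 1)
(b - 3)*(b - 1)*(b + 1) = b^3 - 3*b^2 - b + 3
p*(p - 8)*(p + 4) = p^3 - 4*p^2 - 32*p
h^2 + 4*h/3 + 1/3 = (h + 1/3)*(h + 1)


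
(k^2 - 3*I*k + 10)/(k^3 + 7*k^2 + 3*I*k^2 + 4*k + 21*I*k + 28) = (k^2 - 3*I*k + 10)/(k^3 + k^2*(7 + 3*I) + k*(4 + 21*I) + 28)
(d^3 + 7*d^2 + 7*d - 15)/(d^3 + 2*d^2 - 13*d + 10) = (d + 3)/(d - 2)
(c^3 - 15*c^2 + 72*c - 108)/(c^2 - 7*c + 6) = (c^2 - 9*c + 18)/(c - 1)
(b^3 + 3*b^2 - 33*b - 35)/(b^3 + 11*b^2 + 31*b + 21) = (b - 5)/(b + 3)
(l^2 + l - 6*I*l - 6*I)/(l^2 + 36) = (l + 1)/(l + 6*I)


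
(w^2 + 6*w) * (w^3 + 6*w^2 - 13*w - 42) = w^5 + 12*w^4 + 23*w^3 - 120*w^2 - 252*w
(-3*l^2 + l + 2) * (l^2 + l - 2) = -3*l^4 - 2*l^3 + 9*l^2 - 4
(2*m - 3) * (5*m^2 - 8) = 10*m^3 - 15*m^2 - 16*m + 24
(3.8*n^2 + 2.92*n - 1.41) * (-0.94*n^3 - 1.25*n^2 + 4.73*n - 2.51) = -3.572*n^5 - 7.4948*n^4 + 15.6494*n^3 + 6.0361*n^2 - 13.9985*n + 3.5391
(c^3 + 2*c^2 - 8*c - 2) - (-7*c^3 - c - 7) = 8*c^3 + 2*c^2 - 7*c + 5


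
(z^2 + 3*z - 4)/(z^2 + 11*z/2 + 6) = 2*(z - 1)/(2*z + 3)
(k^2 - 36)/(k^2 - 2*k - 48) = (k - 6)/(k - 8)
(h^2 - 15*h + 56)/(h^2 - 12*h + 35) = (h - 8)/(h - 5)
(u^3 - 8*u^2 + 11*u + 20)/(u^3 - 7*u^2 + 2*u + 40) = (u + 1)/(u + 2)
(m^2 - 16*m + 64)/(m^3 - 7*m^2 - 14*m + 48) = (m - 8)/(m^2 + m - 6)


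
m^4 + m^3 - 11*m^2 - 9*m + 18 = (m - 3)*(m - 1)*(m + 2)*(m + 3)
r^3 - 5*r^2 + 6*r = r*(r - 3)*(r - 2)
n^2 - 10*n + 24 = (n - 6)*(n - 4)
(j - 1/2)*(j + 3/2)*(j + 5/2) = j^3 + 7*j^2/2 + 7*j/4 - 15/8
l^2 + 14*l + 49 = (l + 7)^2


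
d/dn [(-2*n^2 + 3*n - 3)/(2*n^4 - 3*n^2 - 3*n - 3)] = ((4*n - 3)*(-2*n^4 + 3*n^2 + 3*n + 3) - (2*n^2 - 3*n + 3)*(-8*n^3 + 6*n + 3))/(-2*n^4 + 3*n^2 + 3*n + 3)^2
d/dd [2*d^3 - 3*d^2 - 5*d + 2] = 6*d^2 - 6*d - 5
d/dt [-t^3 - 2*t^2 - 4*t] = -3*t^2 - 4*t - 4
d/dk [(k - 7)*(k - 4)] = 2*k - 11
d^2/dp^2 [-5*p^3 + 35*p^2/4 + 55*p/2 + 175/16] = 35/2 - 30*p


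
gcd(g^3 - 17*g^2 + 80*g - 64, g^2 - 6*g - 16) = g - 8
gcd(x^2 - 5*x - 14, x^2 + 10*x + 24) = 1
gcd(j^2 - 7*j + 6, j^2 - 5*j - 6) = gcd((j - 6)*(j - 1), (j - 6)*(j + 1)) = j - 6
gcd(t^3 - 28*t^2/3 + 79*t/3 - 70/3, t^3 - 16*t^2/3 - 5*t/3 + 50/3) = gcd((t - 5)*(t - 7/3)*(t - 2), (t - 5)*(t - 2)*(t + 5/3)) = t^2 - 7*t + 10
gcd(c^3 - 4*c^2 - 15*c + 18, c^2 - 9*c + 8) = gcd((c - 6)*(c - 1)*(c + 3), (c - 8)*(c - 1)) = c - 1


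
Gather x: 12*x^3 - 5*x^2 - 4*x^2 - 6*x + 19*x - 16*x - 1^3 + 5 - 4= 12*x^3 - 9*x^2 - 3*x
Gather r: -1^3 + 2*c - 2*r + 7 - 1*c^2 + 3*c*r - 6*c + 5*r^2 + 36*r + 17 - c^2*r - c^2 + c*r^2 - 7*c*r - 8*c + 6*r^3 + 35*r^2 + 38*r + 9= -2*c^2 - 12*c + 6*r^3 + r^2*(c + 40) + r*(-c^2 - 4*c + 72) + 32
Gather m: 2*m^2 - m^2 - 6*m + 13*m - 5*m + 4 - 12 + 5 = m^2 + 2*m - 3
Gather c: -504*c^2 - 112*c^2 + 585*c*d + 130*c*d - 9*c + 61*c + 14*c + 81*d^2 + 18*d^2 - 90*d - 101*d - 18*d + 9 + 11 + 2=-616*c^2 + c*(715*d + 66) + 99*d^2 - 209*d + 22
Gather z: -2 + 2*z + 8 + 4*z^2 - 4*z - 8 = 4*z^2 - 2*z - 2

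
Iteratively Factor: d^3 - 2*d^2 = (d)*(d^2 - 2*d) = d*(d - 2)*(d)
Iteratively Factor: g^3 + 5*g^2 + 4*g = (g + 4)*(g^2 + g) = (g + 1)*(g + 4)*(g)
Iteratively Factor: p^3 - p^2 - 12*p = (p)*(p^2 - p - 12) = p*(p + 3)*(p - 4)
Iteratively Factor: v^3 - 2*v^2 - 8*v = (v)*(v^2 - 2*v - 8) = v*(v + 2)*(v - 4)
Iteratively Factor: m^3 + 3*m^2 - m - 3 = (m + 3)*(m^2 - 1) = (m - 1)*(m + 3)*(m + 1)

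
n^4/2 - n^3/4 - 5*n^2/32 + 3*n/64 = n*(n/2 + 1/4)*(n - 3/4)*(n - 1/4)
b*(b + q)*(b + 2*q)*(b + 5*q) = b^4 + 8*b^3*q + 17*b^2*q^2 + 10*b*q^3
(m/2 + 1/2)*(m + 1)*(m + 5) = m^3/2 + 7*m^2/2 + 11*m/2 + 5/2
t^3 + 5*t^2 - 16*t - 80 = (t - 4)*(t + 4)*(t + 5)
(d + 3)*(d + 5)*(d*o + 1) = d^3*o + 8*d^2*o + d^2 + 15*d*o + 8*d + 15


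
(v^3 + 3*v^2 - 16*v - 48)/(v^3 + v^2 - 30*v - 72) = (v - 4)/(v - 6)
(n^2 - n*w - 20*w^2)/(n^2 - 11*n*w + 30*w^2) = (-n - 4*w)/(-n + 6*w)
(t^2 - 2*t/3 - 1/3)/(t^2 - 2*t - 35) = (-3*t^2 + 2*t + 1)/(3*(-t^2 + 2*t + 35))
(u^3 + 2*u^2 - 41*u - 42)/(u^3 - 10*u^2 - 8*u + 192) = (u^2 + 8*u + 7)/(u^2 - 4*u - 32)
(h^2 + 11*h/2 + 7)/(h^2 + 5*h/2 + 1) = (2*h + 7)/(2*h + 1)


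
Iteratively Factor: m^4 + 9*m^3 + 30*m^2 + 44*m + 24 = (m + 2)*(m^3 + 7*m^2 + 16*m + 12) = (m + 2)^2*(m^2 + 5*m + 6) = (m + 2)^3*(m + 3)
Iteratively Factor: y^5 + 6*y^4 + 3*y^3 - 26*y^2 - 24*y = (y + 3)*(y^4 + 3*y^3 - 6*y^2 - 8*y) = y*(y + 3)*(y^3 + 3*y^2 - 6*y - 8) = y*(y + 1)*(y + 3)*(y^2 + 2*y - 8) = y*(y + 1)*(y + 3)*(y + 4)*(y - 2)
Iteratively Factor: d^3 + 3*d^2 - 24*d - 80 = (d + 4)*(d^2 - d - 20) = (d - 5)*(d + 4)*(d + 4)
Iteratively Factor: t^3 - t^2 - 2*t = (t + 1)*(t^2 - 2*t) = (t - 2)*(t + 1)*(t)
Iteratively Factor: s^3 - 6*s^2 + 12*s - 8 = (s - 2)*(s^2 - 4*s + 4) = (s - 2)^2*(s - 2)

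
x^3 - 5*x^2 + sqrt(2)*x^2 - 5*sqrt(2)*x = x*(x - 5)*(x + sqrt(2))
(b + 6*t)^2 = b^2 + 12*b*t + 36*t^2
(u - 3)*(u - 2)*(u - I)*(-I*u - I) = -I*u^4 - u^3 + 4*I*u^3 + 4*u^2 - I*u^2 - u - 6*I*u - 6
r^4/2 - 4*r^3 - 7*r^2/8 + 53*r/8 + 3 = (r/2 + 1/4)*(r - 8)*(r - 3/2)*(r + 1)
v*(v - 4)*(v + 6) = v^3 + 2*v^2 - 24*v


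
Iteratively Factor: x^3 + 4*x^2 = (x)*(x^2 + 4*x) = x^2*(x + 4)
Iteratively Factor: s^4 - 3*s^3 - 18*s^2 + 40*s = (s)*(s^3 - 3*s^2 - 18*s + 40) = s*(s - 2)*(s^2 - s - 20) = s*(s - 5)*(s - 2)*(s + 4)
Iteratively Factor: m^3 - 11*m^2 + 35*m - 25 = (m - 1)*(m^2 - 10*m + 25) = (m - 5)*(m - 1)*(m - 5)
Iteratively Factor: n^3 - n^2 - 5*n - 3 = (n + 1)*(n^2 - 2*n - 3) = (n + 1)^2*(n - 3)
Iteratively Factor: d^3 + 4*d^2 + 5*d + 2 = (d + 1)*(d^2 + 3*d + 2) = (d + 1)^2*(d + 2)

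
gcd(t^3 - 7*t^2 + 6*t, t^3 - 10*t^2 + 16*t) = t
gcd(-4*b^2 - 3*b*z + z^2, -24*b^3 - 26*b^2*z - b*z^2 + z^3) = b + z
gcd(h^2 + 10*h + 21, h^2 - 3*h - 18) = h + 3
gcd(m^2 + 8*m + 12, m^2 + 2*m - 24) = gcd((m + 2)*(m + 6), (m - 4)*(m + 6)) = m + 6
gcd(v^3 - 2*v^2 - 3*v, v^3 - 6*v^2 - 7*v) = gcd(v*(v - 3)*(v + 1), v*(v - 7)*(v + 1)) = v^2 + v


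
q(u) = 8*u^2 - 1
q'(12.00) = 192.00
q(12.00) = 1151.00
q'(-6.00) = -96.00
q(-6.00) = 287.00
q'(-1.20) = -19.20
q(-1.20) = 10.52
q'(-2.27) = -36.32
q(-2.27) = 40.22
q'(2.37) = 37.92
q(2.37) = 43.94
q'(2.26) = 36.16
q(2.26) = 39.86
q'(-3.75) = -60.00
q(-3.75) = 111.50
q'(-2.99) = -47.84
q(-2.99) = 70.52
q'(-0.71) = -11.36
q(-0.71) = 3.03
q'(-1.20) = -19.20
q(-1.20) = 10.52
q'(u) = 16*u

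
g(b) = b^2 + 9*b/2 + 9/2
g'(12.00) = 28.50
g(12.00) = 202.50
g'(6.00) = 16.50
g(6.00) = 67.50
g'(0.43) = 5.36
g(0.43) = 6.62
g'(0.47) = 5.44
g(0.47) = 6.84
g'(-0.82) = 2.86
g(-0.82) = 1.48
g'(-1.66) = 1.18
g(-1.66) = -0.21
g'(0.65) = 5.80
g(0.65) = 7.85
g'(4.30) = 13.10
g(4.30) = 42.34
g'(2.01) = 8.52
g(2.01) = 17.59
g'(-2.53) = -0.56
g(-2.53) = -0.48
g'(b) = 2*b + 9/2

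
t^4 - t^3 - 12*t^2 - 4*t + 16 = (t - 4)*(t - 1)*(t + 2)^2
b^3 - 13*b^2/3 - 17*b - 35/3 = (b - 7)*(b + 1)*(b + 5/3)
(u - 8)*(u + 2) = u^2 - 6*u - 16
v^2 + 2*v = v*(v + 2)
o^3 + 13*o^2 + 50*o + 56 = (o + 2)*(o + 4)*(o + 7)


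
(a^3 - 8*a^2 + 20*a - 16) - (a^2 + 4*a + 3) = a^3 - 9*a^2 + 16*a - 19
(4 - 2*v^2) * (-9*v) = 18*v^3 - 36*v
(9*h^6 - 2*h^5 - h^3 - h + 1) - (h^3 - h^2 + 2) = 9*h^6 - 2*h^5 - 2*h^3 + h^2 - h - 1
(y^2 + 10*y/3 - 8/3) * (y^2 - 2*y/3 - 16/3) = y^4 + 8*y^3/3 - 92*y^2/9 - 16*y + 128/9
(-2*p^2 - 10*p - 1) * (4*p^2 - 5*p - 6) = -8*p^4 - 30*p^3 + 58*p^2 + 65*p + 6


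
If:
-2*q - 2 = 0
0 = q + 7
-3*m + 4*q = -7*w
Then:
No Solution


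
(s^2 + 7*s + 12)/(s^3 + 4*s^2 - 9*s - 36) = 1/(s - 3)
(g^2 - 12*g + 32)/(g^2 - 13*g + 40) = (g - 4)/(g - 5)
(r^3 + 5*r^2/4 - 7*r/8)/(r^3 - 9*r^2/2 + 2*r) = (r + 7/4)/(r - 4)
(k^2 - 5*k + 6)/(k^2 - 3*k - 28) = (-k^2 + 5*k - 6)/(-k^2 + 3*k + 28)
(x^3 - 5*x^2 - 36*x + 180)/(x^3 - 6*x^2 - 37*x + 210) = (x - 6)/(x - 7)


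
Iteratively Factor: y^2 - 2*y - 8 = (y + 2)*(y - 4)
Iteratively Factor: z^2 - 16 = (z - 4)*(z + 4)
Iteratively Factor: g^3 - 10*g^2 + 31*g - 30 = (g - 3)*(g^2 - 7*g + 10) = (g - 5)*(g - 3)*(g - 2)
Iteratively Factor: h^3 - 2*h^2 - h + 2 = (h - 2)*(h^2 - 1) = (h - 2)*(h + 1)*(h - 1)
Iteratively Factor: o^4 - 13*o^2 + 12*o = (o + 4)*(o^3 - 4*o^2 + 3*o) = o*(o + 4)*(o^2 - 4*o + 3) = o*(o - 3)*(o + 4)*(o - 1)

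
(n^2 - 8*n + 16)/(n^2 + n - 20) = (n - 4)/(n + 5)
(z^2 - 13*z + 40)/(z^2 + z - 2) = (z^2 - 13*z + 40)/(z^2 + z - 2)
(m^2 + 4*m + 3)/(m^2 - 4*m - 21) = (m + 1)/(m - 7)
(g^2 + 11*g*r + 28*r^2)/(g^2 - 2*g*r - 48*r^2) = (-g^2 - 11*g*r - 28*r^2)/(-g^2 + 2*g*r + 48*r^2)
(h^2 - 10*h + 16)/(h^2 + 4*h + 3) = (h^2 - 10*h + 16)/(h^2 + 4*h + 3)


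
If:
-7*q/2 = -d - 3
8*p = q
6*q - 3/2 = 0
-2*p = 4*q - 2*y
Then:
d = -17/8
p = 1/32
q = 1/4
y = 17/32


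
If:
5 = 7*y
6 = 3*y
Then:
No Solution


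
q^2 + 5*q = q*(q + 5)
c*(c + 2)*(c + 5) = c^3 + 7*c^2 + 10*c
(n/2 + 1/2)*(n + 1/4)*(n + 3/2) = n^3/2 + 11*n^2/8 + 17*n/16 + 3/16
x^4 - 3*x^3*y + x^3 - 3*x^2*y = x^2*(x + 1)*(x - 3*y)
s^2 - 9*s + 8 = (s - 8)*(s - 1)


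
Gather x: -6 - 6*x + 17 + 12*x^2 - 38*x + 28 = 12*x^2 - 44*x + 39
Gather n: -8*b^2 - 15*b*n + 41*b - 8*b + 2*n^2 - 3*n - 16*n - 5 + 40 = -8*b^2 + 33*b + 2*n^2 + n*(-15*b - 19) + 35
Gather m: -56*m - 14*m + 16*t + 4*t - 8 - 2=-70*m + 20*t - 10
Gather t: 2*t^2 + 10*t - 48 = 2*t^2 + 10*t - 48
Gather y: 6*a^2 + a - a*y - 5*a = 6*a^2 - a*y - 4*a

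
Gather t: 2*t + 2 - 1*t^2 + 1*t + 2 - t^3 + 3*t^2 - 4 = -t^3 + 2*t^2 + 3*t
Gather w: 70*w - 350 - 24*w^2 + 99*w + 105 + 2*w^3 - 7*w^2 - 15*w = 2*w^3 - 31*w^2 + 154*w - 245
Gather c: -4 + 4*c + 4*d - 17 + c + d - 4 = 5*c + 5*d - 25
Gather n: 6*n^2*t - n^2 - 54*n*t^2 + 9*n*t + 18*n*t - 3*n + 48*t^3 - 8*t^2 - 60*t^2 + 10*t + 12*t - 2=n^2*(6*t - 1) + n*(-54*t^2 + 27*t - 3) + 48*t^3 - 68*t^2 + 22*t - 2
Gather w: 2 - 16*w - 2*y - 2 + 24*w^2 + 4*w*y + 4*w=24*w^2 + w*(4*y - 12) - 2*y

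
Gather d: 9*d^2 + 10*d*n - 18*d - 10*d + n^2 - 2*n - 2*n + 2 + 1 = 9*d^2 + d*(10*n - 28) + n^2 - 4*n + 3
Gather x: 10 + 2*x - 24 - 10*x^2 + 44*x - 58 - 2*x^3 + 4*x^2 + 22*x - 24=-2*x^3 - 6*x^2 + 68*x - 96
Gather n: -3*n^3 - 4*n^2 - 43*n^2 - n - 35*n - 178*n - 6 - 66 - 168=-3*n^3 - 47*n^2 - 214*n - 240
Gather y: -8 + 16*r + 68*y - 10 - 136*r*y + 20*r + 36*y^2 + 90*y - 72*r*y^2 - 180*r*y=36*r + y^2*(36 - 72*r) + y*(158 - 316*r) - 18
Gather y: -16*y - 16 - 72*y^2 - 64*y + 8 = -72*y^2 - 80*y - 8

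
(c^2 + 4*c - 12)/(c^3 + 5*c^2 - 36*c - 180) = (c - 2)/(c^2 - c - 30)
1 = 1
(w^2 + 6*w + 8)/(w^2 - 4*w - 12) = (w + 4)/(w - 6)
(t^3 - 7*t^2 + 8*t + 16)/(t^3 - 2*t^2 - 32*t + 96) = (t + 1)/(t + 6)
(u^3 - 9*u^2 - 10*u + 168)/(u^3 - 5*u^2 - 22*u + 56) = (u - 6)/(u - 2)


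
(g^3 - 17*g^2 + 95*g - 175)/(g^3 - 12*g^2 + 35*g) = (g - 5)/g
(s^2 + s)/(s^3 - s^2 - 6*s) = (s + 1)/(s^2 - s - 6)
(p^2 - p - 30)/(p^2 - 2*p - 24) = (p + 5)/(p + 4)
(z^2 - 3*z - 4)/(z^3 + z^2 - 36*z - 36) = (z - 4)/(z^2 - 36)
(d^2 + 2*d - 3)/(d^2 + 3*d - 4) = (d + 3)/(d + 4)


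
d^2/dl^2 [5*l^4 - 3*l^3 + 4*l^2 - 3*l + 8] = 60*l^2 - 18*l + 8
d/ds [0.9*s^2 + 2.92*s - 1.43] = 1.8*s + 2.92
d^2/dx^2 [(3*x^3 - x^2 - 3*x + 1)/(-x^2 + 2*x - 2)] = 2*(-x^3 + 27*x^2 - 48*x + 14)/(x^6 - 6*x^5 + 18*x^4 - 32*x^3 + 36*x^2 - 24*x + 8)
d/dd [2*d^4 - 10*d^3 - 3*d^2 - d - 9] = 8*d^3 - 30*d^2 - 6*d - 1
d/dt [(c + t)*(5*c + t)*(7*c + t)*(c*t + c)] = c*(35*c^3 + 94*c^2*t + 47*c^2 + 39*c*t^2 + 26*c*t + 4*t^3 + 3*t^2)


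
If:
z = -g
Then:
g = -z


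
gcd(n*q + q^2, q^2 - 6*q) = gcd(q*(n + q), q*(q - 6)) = q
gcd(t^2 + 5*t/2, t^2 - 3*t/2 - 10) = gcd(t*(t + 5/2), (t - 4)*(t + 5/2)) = t + 5/2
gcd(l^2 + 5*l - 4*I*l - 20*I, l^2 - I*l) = 1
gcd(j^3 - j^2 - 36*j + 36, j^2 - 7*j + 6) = j^2 - 7*j + 6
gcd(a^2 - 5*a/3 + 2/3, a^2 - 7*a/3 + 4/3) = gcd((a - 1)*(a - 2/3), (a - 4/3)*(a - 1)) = a - 1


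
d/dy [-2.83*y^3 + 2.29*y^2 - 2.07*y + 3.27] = -8.49*y^2 + 4.58*y - 2.07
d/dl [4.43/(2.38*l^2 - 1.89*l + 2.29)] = (8.3727 - 21.0868*l)/(2.38*l^2 - 1.89*l + 2.29)^2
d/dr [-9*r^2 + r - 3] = 1 - 18*r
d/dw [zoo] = 0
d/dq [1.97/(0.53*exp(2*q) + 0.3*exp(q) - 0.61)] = (-2.0882*exp(q) - 0.591)*exp(q)/(0.53*exp(2*q) + 0.3*exp(q) - 0.61)^2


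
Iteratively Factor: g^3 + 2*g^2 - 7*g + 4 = (g - 1)*(g^2 + 3*g - 4) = (g - 1)*(g + 4)*(g - 1)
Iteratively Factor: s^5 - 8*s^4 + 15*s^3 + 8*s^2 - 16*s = (s - 1)*(s^4 - 7*s^3 + 8*s^2 + 16*s) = (s - 4)*(s - 1)*(s^3 - 3*s^2 - 4*s) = s*(s - 4)*(s - 1)*(s^2 - 3*s - 4) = s*(s - 4)*(s - 1)*(s + 1)*(s - 4)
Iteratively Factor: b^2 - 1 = (b - 1)*(b + 1)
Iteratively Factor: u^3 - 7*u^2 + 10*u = (u - 5)*(u^2 - 2*u) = (u - 5)*(u - 2)*(u)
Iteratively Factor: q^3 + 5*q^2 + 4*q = (q)*(q^2 + 5*q + 4) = q*(q + 4)*(q + 1)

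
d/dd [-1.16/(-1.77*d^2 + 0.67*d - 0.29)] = (0.7772 - 4.1064*d)/(1.77*d^2 - 0.67*d + 0.29)^2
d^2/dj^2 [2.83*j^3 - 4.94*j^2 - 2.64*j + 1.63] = 16.98*j - 9.88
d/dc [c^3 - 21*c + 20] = 3*c^2 - 21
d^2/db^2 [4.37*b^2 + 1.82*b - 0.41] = 8.74000000000000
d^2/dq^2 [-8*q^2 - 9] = -16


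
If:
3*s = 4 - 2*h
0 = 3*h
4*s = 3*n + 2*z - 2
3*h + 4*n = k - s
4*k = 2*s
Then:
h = 0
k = 2/3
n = -1/6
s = 4/3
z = 47/12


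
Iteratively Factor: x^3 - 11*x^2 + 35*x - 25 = (x - 1)*(x^2 - 10*x + 25) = (x - 5)*(x - 1)*(x - 5)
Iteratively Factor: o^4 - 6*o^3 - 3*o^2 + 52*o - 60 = (o - 5)*(o^3 - o^2 - 8*o + 12) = (o - 5)*(o + 3)*(o^2 - 4*o + 4) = (o - 5)*(o - 2)*(o + 3)*(o - 2)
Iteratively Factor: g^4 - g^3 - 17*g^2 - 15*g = (g - 5)*(g^3 + 4*g^2 + 3*g) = g*(g - 5)*(g^2 + 4*g + 3) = g*(g - 5)*(g + 1)*(g + 3)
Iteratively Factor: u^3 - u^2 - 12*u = (u)*(u^2 - u - 12) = u*(u - 4)*(u + 3)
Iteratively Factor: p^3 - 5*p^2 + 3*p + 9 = (p - 3)*(p^2 - 2*p - 3) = (p - 3)^2*(p + 1)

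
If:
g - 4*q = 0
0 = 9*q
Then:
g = 0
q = 0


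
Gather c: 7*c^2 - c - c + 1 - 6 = 7*c^2 - 2*c - 5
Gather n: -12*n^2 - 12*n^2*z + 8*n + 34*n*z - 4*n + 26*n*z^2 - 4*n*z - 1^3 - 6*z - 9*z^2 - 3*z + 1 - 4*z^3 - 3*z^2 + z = n^2*(-12*z - 12) + n*(26*z^2 + 30*z + 4) - 4*z^3 - 12*z^2 - 8*z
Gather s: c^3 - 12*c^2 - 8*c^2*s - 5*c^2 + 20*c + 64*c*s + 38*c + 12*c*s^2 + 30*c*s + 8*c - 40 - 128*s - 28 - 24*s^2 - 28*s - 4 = c^3 - 17*c^2 + 66*c + s^2*(12*c - 24) + s*(-8*c^2 + 94*c - 156) - 72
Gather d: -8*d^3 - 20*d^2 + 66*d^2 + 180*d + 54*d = -8*d^3 + 46*d^2 + 234*d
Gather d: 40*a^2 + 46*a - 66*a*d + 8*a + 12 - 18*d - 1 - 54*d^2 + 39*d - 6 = 40*a^2 + 54*a - 54*d^2 + d*(21 - 66*a) + 5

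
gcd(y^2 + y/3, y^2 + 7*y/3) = y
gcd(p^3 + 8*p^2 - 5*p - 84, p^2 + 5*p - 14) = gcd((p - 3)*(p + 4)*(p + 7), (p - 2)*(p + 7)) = p + 7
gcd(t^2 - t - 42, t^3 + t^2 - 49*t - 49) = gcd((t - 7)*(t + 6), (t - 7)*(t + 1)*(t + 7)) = t - 7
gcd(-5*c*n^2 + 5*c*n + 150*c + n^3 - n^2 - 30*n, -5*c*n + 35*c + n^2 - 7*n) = 5*c - n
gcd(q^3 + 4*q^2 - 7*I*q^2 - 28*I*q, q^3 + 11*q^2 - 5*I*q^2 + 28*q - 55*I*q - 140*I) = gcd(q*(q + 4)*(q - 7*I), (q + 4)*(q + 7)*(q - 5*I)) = q + 4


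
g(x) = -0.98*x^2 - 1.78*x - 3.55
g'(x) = -1.96*x - 1.78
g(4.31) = -29.43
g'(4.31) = -10.23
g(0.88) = -5.88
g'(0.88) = -3.50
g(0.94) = -6.09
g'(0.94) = -3.62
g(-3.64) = -10.06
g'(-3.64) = 5.35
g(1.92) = -10.58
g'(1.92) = -5.54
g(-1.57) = -3.17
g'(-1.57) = 1.30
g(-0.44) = -2.96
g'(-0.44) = -0.92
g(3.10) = -18.49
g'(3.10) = -7.86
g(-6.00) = -28.15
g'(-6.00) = 9.98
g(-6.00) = -28.15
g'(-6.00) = 9.98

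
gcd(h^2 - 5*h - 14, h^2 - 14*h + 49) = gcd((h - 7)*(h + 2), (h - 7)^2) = h - 7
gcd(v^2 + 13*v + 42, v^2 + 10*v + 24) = v + 6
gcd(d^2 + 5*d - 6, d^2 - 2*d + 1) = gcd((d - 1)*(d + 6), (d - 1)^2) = d - 1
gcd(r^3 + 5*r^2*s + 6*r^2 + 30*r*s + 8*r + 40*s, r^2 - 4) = r + 2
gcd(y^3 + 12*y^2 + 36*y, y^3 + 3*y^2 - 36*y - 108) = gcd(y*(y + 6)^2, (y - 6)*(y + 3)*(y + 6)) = y + 6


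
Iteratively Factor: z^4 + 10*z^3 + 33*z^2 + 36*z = (z + 4)*(z^3 + 6*z^2 + 9*z) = z*(z + 4)*(z^2 + 6*z + 9) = z*(z + 3)*(z + 4)*(z + 3)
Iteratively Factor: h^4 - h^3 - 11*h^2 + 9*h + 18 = (h + 1)*(h^3 - 2*h^2 - 9*h + 18) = (h + 1)*(h + 3)*(h^2 - 5*h + 6) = (h - 3)*(h + 1)*(h + 3)*(h - 2)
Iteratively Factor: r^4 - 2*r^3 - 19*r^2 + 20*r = (r - 1)*(r^3 - r^2 - 20*r) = (r - 1)*(r + 4)*(r^2 - 5*r) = r*(r - 1)*(r + 4)*(r - 5)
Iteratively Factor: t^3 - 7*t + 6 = (t + 3)*(t^2 - 3*t + 2) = (t - 2)*(t + 3)*(t - 1)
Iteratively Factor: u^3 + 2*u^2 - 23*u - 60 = (u - 5)*(u^2 + 7*u + 12) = (u - 5)*(u + 4)*(u + 3)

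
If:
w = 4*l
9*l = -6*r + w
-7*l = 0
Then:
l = 0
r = 0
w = 0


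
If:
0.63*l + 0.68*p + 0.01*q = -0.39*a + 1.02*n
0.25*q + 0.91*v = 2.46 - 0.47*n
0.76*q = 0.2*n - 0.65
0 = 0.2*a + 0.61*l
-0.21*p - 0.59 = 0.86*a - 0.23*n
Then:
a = 0.177987616803824*v - 1.26068741711637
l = 0.413340136759466 - 0.0583565956733849*v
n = 4.99042239685658 - 1.69842829076621*v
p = 7.8189920476052 - 2.58908503489294*v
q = 0.458005893909627 - 0.446954813359528*v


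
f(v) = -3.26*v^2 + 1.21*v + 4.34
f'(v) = 1.21 - 6.52*v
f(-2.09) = -12.43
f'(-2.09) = 14.84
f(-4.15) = -56.83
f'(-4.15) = 28.27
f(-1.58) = -5.71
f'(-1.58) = 11.51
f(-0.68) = 2.01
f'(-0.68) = 5.64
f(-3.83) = -48.11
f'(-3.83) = 26.18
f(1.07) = 1.90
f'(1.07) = -5.77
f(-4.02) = -53.21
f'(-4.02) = 27.42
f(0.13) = 4.44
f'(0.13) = 0.36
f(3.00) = -21.37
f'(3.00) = -18.35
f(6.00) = -105.76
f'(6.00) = -37.91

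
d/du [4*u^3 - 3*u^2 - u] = 12*u^2 - 6*u - 1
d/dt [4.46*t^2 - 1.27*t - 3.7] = 8.92*t - 1.27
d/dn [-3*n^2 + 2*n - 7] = 2 - 6*n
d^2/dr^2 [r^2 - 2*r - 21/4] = 2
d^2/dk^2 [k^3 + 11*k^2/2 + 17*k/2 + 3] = 6*k + 11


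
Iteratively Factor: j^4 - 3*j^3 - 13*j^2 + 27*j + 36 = (j - 3)*(j^3 - 13*j - 12) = (j - 4)*(j - 3)*(j^2 + 4*j + 3) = (j - 4)*(j - 3)*(j + 1)*(j + 3)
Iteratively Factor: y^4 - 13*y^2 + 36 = (y - 2)*(y^3 + 2*y^2 - 9*y - 18) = (y - 3)*(y - 2)*(y^2 + 5*y + 6) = (y - 3)*(y - 2)*(y + 3)*(y + 2)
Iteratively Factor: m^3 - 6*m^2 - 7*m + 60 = (m - 5)*(m^2 - m - 12) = (m - 5)*(m - 4)*(m + 3)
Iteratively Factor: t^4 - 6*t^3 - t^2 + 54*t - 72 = (t - 3)*(t^3 - 3*t^2 - 10*t + 24) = (t - 3)*(t - 2)*(t^2 - t - 12) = (t - 3)*(t - 2)*(t + 3)*(t - 4)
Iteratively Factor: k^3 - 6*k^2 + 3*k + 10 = (k - 5)*(k^2 - k - 2) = (k - 5)*(k + 1)*(k - 2)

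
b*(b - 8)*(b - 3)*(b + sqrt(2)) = b^4 - 11*b^3 + sqrt(2)*b^3 - 11*sqrt(2)*b^2 + 24*b^2 + 24*sqrt(2)*b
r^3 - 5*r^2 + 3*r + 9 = (r - 3)^2*(r + 1)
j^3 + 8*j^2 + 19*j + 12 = (j + 1)*(j + 3)*(j + 4)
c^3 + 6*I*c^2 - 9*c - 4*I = (c + I)^2*(c + 4*I)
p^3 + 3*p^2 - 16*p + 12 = (p - 2)*(p - 1)*(p + 6)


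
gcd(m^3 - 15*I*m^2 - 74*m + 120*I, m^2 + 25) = m - 5*I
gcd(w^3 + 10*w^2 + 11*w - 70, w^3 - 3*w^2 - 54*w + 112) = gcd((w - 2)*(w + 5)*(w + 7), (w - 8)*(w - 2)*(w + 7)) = w^2 + 5*w - 14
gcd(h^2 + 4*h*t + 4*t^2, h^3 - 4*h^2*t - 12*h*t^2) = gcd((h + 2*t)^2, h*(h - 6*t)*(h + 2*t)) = h + 2*t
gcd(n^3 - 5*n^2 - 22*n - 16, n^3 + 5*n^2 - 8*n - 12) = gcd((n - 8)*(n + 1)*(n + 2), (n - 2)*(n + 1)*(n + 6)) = n + 1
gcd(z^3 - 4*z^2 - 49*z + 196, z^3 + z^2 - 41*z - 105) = z - 7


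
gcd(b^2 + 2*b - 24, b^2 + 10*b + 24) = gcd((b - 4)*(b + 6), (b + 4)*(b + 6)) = b + 6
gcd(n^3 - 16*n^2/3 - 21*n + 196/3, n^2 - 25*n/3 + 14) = n - 7/3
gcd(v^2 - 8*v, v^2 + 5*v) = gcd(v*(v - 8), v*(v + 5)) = v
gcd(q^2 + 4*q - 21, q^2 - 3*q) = q - 3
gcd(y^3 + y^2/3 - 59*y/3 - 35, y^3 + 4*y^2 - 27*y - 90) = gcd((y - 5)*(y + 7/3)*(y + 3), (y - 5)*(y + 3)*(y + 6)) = y^2 - 2*y - 15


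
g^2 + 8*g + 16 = (g + 4)^2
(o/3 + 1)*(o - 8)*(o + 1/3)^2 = o^4/3 - 13*o^3/9 - 245*o^2/27 - 149*o/27 - 8/9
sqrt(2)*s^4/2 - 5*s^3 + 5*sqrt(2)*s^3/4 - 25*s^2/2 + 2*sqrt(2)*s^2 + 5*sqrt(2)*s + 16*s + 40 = (s + 5/2)*(s - 4*sqrt(2))*(s - 2*sqrt(2))*(sqrt(2)*s/2 + 1)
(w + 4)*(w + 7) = w^2 + 11*w + 28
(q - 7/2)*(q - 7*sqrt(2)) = q^2 - 7*sqrt(2)*q - 7*q/2 + 49*sqrt(2)/2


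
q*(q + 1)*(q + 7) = q^3 + 8*q^2 + 7*q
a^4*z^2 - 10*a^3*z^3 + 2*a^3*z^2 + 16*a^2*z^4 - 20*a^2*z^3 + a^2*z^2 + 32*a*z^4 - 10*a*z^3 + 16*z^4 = (a - 8*z)*(a - 2*z)*(a*z + z)^2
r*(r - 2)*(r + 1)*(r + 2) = r^4 + r^3 - 4*r^2 - 4*r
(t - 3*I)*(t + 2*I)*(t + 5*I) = t^3 + 4*I*t^2 + 11*t + 30*I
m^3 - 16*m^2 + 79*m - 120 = (m - 8)*(m - 5)*(m - 3)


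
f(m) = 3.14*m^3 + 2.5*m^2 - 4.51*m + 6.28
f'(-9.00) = 713.51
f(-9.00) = -2039.69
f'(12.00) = 1411.97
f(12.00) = 5738.08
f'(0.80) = 5.52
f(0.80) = 5.88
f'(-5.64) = 266.94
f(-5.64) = -452.09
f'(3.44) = 124.16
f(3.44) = 148.17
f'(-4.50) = 163.74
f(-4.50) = -208.93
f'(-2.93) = 61.71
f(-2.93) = -38.03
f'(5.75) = 335.69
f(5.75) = 659.95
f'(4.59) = 216.90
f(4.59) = 341.90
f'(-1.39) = 6.74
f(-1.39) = 8.95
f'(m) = 9.42*m^2 + 5.0*m - 4.51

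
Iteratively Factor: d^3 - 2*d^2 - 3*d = (d + 1)*(d^2 - 3*d) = d*(d + 1)*(d - 3)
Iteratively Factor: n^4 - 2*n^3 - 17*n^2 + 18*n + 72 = (n + 3)*(n^3 - 5*n^2 - 2*n + 24) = (n - 3)*(n + 3)*(n^2 - 2*n - 8) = (n - 3)*(n + 2)*(n + 3)*(n - 4)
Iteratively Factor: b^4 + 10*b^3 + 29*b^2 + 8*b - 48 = (b - 1)*(b^3 + 11*b^2 + 40*b + 48) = (b - 1)*(b + 4)*(b^2 + 7*b + 12) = (b - 1)*(b + 3)*(b + 4)*(b + 4)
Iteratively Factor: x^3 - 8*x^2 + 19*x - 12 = (x - 1)*(x^2 - 7*x + 12) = (x - 3)*(x - 1)*(x - 4)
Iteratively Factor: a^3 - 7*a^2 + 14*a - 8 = (a - 1)*(a^2 - 6*a + 8) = (a - 2)*(a - 1)*(a - 4)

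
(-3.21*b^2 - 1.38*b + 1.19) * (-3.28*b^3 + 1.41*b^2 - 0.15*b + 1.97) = 10.5288*b^5 + 0.000300000000000189*b^4 - 5.3675*b^3 - 4.4388*b^2 - 2.8971*b + 2.3443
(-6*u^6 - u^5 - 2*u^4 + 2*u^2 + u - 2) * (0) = 0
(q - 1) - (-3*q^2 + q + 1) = 3*q^2 - 2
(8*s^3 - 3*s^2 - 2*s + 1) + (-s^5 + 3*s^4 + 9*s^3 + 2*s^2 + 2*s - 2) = -s^5 + 3*s^4 + 17*s^3 - s^2 - 1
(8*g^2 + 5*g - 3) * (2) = 16*g^2 + 10*g - 6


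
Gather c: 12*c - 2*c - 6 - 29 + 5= 10*c - 30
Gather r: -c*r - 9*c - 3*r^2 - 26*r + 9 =-9*c - 3*r^2 + r*(-c - 26) + 9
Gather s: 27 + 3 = 30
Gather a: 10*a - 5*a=5*a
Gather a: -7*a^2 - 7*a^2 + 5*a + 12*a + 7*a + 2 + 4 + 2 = -14*a^2 + 24*a + 8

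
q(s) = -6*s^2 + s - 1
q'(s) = 1 - 12*s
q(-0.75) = -5.12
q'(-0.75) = 10.00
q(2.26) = -29.39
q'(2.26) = -26.12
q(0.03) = -0.98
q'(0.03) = 0.64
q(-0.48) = -2.86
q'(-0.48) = 6.76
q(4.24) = -104.63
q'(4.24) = -49.88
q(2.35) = -31.78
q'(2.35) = -27.20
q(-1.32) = -12.77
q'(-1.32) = 16.84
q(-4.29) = -115.71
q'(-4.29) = 52.48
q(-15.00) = -1366.00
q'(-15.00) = 181.00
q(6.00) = -211.00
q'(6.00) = -71.00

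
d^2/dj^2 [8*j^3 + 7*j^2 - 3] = 48*j + 14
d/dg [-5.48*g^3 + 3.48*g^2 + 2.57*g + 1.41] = -16.44*g^2 + 6.96*g + 2.57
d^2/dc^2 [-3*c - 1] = 0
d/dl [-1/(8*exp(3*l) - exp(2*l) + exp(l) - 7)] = (24*exp(2*l) - 2*exp(l) + 1)*exp(l)/(8*exp(3*l) - exp(2*l) + exp(l) - 7)^2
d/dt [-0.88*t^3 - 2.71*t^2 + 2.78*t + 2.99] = -2.64*t^2 - 5.42*t + 2.78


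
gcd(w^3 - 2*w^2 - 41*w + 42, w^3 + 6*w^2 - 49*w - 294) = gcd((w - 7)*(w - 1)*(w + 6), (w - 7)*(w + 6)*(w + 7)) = w^2 - w - 42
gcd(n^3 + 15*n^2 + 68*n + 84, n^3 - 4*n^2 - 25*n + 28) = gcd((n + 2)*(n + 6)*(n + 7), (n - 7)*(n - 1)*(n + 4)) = 1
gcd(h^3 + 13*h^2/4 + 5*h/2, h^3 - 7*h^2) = h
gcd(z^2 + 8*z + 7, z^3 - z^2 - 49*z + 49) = z + 7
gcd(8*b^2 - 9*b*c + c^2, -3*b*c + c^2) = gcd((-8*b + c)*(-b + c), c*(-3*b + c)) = 1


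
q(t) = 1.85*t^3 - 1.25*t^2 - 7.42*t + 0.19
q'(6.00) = 177.38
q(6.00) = 310.27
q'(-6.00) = 207.38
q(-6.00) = -399.89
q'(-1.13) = 2.49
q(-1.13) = 4.31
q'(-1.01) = 0.77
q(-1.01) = 4.50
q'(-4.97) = 142.09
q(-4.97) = -220.92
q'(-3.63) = 74.79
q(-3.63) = -77.84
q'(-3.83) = 83.57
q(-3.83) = -93.66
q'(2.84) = 30.24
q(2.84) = 11.41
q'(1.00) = -4.37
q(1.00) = -6.63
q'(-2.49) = 33.22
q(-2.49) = -17.65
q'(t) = 5.55*t^2 - 2.5*t - 7.42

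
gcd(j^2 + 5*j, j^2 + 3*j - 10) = j + 5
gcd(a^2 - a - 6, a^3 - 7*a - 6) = a^2 - a - 6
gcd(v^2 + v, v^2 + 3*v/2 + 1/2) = v + 1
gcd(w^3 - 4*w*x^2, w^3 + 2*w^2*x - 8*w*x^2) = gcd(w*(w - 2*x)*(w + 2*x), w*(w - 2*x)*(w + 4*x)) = -w^2 + 2*w*x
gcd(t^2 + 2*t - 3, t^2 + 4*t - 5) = t - 1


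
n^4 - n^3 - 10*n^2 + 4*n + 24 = (n - 3)*(n - 2)*(n + 2)^2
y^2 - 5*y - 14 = (y - 7)*(y + 2)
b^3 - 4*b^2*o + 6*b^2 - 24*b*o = b*(b + 6)*(b - 4*o)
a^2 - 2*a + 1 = (a - 1)^2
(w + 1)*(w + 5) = w^2 + 6*w + 5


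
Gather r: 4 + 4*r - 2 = 4*r + 2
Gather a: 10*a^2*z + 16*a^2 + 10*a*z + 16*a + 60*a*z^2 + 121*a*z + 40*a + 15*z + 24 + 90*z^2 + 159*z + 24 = a^2*(10*z + 16) + a*(60*z^2 + 131*z + 56) + 90*z^2 + 174*z + 48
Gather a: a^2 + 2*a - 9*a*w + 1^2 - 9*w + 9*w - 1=a^2 + a*(2 - 9*w)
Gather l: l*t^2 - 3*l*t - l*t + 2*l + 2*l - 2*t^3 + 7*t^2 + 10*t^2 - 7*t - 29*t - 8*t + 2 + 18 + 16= l*(t^2 - 4*t + 4) - 2*t^3 + 17*t^2 - 44*t + 36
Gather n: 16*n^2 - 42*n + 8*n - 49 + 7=16*n^2 - 34*n - 42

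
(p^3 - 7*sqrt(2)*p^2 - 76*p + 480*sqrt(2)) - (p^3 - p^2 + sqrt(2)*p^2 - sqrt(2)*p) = -8*sqrt(2)*p^2 + p^2 - 76*p + sqrt(2)*p + 480*sqrt(2)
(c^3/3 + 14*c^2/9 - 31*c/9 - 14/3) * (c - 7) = c^4/3 - 7*c^3/9 - 43*c^2/3 + 175*c/9 + 98/3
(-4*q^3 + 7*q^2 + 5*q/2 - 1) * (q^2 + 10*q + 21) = -4*q^5 - 33*q^4 - 23*q^3/2 + 171*q^2 + 85*q/2 - 21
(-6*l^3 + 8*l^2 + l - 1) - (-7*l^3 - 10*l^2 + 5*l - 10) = l^3 + 18*l^2 - 4*l + 9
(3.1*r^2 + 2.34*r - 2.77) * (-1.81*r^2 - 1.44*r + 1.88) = -5.611*r^4 - 8.6994*r^3 + 7.4721*r^2 + 8.388*r - 5.2076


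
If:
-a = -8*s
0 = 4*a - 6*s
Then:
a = 0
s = 0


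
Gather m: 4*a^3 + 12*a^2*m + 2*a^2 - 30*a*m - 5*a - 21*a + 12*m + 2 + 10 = 4*a^3 + 2*a^2 - 26*a + m*(12*a^2 - 30*a + 12) + 12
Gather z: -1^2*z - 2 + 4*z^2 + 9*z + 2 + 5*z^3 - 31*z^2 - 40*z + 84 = 5*z^3 - 27*z^2 - 32*z + 84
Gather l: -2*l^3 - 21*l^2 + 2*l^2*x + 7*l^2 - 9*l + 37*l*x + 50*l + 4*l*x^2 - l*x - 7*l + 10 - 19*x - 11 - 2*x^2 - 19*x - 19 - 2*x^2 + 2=-2*l^3 + l^2*(2*x - 14) + l*(4*x^2 + 36*x + 34) - 4*x^2 - 38*x - 18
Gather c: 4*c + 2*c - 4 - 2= 6*c - 6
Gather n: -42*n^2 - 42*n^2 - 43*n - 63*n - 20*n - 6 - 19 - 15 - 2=-84*n^2 - 126*n - 42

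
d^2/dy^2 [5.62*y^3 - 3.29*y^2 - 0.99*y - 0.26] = 33.72*y - 6.58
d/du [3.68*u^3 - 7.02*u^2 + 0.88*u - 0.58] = 11.04*u^2 - 14.04*u + 0.88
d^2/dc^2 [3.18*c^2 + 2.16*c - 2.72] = 6.36000000000000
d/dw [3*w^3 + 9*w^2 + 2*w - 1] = 9*w^2 + 18*w + 2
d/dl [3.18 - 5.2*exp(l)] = -5.2*exp(l)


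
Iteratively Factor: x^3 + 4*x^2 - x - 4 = (x - 1)*(x^2 + 5*x + 4) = (x - 1)*(x + 4)*(x + 1)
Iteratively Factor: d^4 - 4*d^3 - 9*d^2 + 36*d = (d)*(d^3 - 4*d^2 - 9*d + 36) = d*(d - 4)*(d^2 - 9) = d*(d - 4)*(d + 3)*(d - 3)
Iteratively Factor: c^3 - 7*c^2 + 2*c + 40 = (c - 5)*(c^2 - 2*c - 8) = (c - 5)*(c + 2)*(c - 4)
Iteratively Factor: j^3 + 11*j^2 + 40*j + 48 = (j + 4)*(j^2 + 7*j + 12) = (j + 4)^2*(j + 3)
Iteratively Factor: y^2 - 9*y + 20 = (y - 5)*(y - 4)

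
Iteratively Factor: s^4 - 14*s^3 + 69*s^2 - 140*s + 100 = (s - 2)*(s^3 - 12*s^2 + 45*s - 50) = (s - 5)*(s - 2)*(s^2 - 7*s + 10) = (s - 5)^2*(s - 2)*(s - 2)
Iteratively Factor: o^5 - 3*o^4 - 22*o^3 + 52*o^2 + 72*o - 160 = (o - 5)*(o^4 + 2*o^3 - 12*o^2 - 8*o + 32) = (o - 5)*(o + 4)*(o^3 - 2*o^2 - 4*o + 8) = (o - 5)*(o + 2)*(o + 4)*(o^2 - 4*o + 4) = (o - 5)*(o - 2)*(o + 2)*(o + 4)*(o - 2)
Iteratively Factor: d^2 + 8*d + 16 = (d + 4)*(d + 4)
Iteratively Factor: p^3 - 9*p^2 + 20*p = (p)*(p^2 - 9*p + 20) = p*(p - 5)*(p - 4)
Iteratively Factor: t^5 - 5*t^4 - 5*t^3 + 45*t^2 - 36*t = (t - 3)*(t^4 - 2*t^3 - 11*t^2 + 12*t) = (t - 4)*(t - 3)*(t^3 + 2*t^2 - 3*t) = (t - 4)*(t - 3)*(t + 3)*(t^2 - t) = (t - 4)*(t - 3)*(t - 1)*(t + 3)*(t)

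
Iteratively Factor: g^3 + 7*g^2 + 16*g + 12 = (g + 3)*(g^2 + 4*g + 4) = (g + 2)*(g + 3)*(g + 2)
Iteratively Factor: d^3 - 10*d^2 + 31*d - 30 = (d - 3)*(d^2 - 7*d + 10) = (d - 5)*(d - 3)*(d - 2)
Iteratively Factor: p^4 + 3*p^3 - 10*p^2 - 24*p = (p + 4)*(p^3 - p^2 - 6*p) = (p - 3)*(p + 4)*(p^2 + 2*p) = p*(p - 3)*(p + 4)*(p + 2)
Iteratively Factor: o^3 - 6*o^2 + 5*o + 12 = (o - 3)*(o^2 - 3*o - 4) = (o - 3)*(o + 1)*(o - 4)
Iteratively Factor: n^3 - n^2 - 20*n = (n - 5)*(n^2 + 4*n) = n*(n - 5)*(n + 4)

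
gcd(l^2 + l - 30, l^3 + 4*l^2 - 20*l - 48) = l + 6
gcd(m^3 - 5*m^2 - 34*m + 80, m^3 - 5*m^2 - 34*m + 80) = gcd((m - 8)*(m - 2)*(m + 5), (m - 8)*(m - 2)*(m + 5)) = m^3 - 5*m^2 - 34*m + 80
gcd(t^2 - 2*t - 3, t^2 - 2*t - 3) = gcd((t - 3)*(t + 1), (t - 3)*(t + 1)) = t^2 - 2*t - 3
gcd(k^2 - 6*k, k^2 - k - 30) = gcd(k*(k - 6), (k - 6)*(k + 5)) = k - 6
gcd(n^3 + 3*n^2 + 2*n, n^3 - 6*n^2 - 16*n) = n^2 + 2*n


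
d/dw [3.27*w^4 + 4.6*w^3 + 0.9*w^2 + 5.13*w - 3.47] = 13.08*w^3 + 13.8*w^2 + 1.8*w + 5.13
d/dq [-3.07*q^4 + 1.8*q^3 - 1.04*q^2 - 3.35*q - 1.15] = -12.28*q^3 + 5.4*q^2 - 2.08*q - 3.35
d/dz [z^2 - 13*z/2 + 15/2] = 2*z - 13/2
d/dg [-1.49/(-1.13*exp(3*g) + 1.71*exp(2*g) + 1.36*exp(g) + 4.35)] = (-5.0511*exp(2*g) + 5.0958*exp(g) + 2.0264)*exp(g)/(-1.13*exp(3*g) + 1.71*exp(2*g) + 1.36*exp(g) + 4.35)^2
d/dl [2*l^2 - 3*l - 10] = 4*l - 3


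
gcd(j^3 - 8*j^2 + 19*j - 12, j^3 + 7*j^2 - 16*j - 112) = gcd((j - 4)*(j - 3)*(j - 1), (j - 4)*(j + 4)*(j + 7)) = j - 4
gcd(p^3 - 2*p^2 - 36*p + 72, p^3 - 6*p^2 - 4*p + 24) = p^2 - 8*p + 12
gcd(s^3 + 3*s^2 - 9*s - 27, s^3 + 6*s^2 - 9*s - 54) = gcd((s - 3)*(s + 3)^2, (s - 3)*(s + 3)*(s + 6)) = s^2 - 9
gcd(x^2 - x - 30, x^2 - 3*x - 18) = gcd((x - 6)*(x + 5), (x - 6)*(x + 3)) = x - 6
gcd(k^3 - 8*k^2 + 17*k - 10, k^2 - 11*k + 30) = k - 5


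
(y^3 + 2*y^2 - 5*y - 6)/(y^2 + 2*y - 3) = (y^2 - y - 2)/(y - 1)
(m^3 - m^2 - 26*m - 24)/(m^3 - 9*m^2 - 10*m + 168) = (m + 1)/(m - 7)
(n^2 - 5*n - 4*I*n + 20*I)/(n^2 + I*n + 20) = (n - 5)/(n + 5*I)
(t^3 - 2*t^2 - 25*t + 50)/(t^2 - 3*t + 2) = (t^2 - 25)/(t - 1)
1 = 1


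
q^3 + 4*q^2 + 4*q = q*(q + 2)^2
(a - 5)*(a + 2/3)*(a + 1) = a^3 - 10*a^2/3 - 23*a/3 - 10/3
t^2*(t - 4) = t^3 - 4*t^2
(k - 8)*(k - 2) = k^2 - 10*k + 16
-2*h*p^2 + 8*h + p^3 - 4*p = (-2*h + p)*(p - 2)*(p + 2)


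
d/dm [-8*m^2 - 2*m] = -16*m - 2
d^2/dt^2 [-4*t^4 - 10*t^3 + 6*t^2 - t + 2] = -48*t^2 - 60*t + 12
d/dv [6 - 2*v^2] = -4*v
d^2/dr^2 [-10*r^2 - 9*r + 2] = -20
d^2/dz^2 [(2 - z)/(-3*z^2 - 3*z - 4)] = 6*((1 - 3*z)*(3*z^2 + 3*z + 4) + 3*(z - 2)*(2*z + 1)^2)/(3*z^2 + 3*z + 4)^3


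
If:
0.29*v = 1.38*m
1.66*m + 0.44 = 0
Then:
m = -0.27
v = -1.26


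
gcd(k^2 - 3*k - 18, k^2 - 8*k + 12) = k - 6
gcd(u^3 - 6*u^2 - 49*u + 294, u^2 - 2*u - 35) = u - 7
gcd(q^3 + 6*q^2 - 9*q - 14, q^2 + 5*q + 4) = q + 1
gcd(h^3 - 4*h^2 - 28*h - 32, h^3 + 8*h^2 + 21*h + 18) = h + 2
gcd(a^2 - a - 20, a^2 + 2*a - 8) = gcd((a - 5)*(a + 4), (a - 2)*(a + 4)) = a + 4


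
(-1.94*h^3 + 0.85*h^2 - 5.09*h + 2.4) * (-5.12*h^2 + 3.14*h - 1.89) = 9.9328*h^5 - 10.4436*h^4 + 32.3964*h^3 - 29.8771*h^2 + 17.1561*h - 4.536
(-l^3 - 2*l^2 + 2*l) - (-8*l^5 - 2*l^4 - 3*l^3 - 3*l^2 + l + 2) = 8*l^5 + 2*l^4 + 2*l^3 + l^2 + l - 2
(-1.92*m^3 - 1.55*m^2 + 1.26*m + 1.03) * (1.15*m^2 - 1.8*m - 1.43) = -2.208*m^5 + 1.6735*m^4 + 6.9846*m^3 + 1.133*m^2 - 3.6558*m - 1.4729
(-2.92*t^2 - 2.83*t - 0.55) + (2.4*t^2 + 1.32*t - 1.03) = -0.52*t^2 - 1.51*t - 1.58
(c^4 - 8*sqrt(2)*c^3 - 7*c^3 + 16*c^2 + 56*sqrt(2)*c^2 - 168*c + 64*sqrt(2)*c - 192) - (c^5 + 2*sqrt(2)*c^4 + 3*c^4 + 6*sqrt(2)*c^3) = -c^5 - 2*sqrt(2)*c^4 - 2*c^4 - 14*sqrt(2)*c^3 - 7*c^3 + 16*c^2 + 56*sqrt(2)*c^2 - 168*c + 64*sqrt(2)*c - 192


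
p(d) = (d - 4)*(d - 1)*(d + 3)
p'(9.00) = 196.00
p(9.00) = 480.00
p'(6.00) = 73.00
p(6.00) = 90.00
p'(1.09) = -11.80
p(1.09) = -1.07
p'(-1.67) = 4.05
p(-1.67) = 20.13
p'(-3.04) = 28.88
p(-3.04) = -1.14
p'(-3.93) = 51.05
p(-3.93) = -36.36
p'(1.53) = -10.10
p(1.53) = -5.93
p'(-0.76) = -6.23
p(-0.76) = 18.77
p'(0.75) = -12.31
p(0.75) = 3.05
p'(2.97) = 3.58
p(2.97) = -12.11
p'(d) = (d - 4)*(d - 1) + (d - 4)*(d + 3) + (d - 1)*(d + 3) = 3*d^2 - 4*d - 11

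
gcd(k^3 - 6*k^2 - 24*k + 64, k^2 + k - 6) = k - 2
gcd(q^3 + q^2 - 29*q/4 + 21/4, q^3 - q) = q - 1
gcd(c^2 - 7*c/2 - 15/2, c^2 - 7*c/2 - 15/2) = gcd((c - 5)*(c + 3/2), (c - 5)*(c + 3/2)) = c^2 - 7*c/2 - 15/2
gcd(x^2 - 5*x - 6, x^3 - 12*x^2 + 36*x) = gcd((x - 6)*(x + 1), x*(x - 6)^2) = x - 6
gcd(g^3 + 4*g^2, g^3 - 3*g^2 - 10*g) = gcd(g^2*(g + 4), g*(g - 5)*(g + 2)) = g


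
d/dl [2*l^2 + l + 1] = 4*l + 1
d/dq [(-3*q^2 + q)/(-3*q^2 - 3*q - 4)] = 4*(3*q^2 + 6*q - 1)/(9*q^4 + 18*q^3 + 33*q^2 + 24*q + 16)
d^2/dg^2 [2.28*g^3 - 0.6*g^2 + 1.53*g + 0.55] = 13.68*g - 1.2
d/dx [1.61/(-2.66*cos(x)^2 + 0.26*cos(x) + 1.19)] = (0.4186 - 8.5652*cos(x))*sin(x)/(-2.66*cos(x)^2 + 0.26*cos(x) + 1.19)^2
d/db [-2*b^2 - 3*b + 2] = -4*b - 3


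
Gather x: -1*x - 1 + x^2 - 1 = x^2 - x - 2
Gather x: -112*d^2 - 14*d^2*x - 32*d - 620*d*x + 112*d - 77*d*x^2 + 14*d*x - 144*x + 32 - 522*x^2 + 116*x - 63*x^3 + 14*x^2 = -112*d^2 + 80*d - 63*x^3 + x^2*(-77*d - 508) + x*(-14*d^2 - 606*d - 28) + 32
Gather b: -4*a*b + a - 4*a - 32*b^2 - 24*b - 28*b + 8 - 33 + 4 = -3*a - 32*b^2 + b*(-4*a - 52) - 21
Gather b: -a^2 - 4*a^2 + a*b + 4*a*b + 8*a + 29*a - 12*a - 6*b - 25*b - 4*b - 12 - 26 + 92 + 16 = -5*a^2 + 25*a + b*(5*a - 35) + 70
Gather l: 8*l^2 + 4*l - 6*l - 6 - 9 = 8*l^2 - 2*l - 15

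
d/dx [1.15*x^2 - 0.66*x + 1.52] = 2.3*x - 0.66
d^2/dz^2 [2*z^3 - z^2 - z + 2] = 12*z - 2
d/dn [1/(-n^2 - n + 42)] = (2*n + 1)/(n^2 + n - 42)^2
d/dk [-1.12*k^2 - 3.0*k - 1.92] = -2.24*k - 3.0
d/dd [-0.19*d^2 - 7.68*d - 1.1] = -0.38*d - 7.68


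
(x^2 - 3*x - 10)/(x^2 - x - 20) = (x + 2)/(x + 4)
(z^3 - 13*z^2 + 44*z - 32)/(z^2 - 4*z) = z - 9 + 8/z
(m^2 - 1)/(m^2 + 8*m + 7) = (m - 1)/(m + 7)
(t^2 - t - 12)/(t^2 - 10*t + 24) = (t + 3)/(t - 6)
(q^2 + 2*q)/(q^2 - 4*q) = (q + 2)/(q - 4)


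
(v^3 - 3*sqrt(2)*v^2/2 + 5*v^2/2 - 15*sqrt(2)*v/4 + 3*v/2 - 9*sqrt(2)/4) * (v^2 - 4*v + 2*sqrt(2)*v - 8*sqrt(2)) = v^5 - 3*v^4/2 + sqrt(2)*v^4/2 - 29*v^3/2 - 3*sqrt(2)*v^3/4 - 17*sqrt(2)*v^2/4 + 3*v^2 - 3*sqrt(2)*v + 51*v + 36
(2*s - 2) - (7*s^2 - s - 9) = -7*s^2 + 3*s + 7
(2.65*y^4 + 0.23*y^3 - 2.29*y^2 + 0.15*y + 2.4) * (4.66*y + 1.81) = 12.349*y^5 + 5.8683*y^4 - 10.2551*y^3 - 3.4459*y^2 + 11.4555*y + 4.344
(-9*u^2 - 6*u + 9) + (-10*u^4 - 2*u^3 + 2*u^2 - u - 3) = -10*u^4 - 2*u^3 - 7*u^2 - 7*u + 6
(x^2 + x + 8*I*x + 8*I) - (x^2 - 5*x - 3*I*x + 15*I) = 6*x + 11*I*x - 7*I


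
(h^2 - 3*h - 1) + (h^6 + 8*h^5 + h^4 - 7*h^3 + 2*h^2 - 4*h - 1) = h^6 + 8*h^5 + h^4 - 7*h^3 + 3*h^2 - 7*h - 2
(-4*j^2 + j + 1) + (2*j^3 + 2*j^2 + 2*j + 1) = 2*j^3 - 2*j^2 + 3*j + 2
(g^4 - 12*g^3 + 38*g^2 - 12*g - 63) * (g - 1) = g^5 - 13*g^4 + 50*g^3 - 50*g^2 - 51*g + 63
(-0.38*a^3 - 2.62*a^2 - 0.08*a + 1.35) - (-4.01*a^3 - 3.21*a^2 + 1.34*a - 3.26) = 3.63*a^3 + 0.59*a^2 - 1.42*a + 4.61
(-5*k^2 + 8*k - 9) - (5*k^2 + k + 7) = -10*k^2 + 7*k - 16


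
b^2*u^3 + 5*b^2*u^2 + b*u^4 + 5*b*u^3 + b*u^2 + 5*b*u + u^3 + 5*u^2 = u*(b + u)*(u + 5)*(b*u + 1)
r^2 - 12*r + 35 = (r - 7)*(r - 5)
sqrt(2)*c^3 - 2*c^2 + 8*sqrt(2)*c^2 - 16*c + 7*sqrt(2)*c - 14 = (c + 7)*(c - sqrt(2))*(sqrt(2)*c + sqrt(2))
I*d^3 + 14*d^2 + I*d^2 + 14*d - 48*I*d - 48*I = (d - 8*I)*(d - 6*I)*(I*d + I)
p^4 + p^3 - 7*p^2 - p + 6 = (p - 2)*(p - 1)*(p + 1)*(p + 3)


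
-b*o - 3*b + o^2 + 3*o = (-b + o)*(o + 3)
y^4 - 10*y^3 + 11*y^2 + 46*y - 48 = (y - 8)*(y - 3)*(y - 1)*(y + 2)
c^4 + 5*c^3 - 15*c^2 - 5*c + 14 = (c - 2)*(c - 1)*(c + 1)*(c + 7)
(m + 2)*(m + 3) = m^2 + 5*m + 6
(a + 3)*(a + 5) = a^2 + 8*a + 15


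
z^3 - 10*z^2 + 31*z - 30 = (z - 5)*(z - 3)*(z - 2)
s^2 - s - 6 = (s - 3)*(s + 2)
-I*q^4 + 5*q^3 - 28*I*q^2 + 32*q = q*(q - 4*I)*(q + 8*I)*(-I*q + 1)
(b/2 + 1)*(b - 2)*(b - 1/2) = b^3/2 - b^2/4 - 2*b + 1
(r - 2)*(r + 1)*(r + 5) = r^3 + 4*r^2 - 7*r - 10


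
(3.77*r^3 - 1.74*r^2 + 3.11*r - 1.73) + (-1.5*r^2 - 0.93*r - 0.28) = 3.77*r^3 - 3.24*r^2 + 2.18*r - 2.01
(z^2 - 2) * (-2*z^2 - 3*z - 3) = -2*z^4 - 3*z^3 + z^2 + 6*z + 6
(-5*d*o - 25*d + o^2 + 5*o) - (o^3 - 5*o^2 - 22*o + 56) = -5*d*o - 25*d - o^3 + 6*o^2 + 27*o - 56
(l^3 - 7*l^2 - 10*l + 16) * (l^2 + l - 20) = l^5 - 6*l^4 - 37*l^3 + 146*l^2 + 216*l - 320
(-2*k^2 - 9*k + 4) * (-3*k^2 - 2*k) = 6*k^4 + 31*k^3 + 6*k^2 - 8*k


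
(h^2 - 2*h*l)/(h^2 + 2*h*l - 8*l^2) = h/(h + 4*l)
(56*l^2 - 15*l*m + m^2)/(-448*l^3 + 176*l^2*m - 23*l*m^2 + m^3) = -1/(8*l - m)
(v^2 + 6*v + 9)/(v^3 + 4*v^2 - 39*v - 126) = (v + 3)/(v^2 + v - 42)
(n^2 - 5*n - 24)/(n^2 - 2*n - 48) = (n + 3)/(n + 6)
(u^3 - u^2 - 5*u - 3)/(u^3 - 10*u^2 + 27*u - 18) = (u^2 + 2*u + 1)/(u^2 - 7*u + 6)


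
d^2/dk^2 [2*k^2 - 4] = 4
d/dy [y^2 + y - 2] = 2*y + 1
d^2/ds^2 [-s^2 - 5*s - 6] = -2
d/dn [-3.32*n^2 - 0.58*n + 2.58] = -6.64*n - 0.58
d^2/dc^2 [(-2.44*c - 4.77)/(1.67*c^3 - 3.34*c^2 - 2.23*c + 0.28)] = (-40.829496*c^5 - 77.977644*c^4 + 353.08476*c^3 - 198.998202*c^2 - 213.4761*c - 59.410346)/(4.657463*c^9 - 27.944778*c^8 + 37.231815*c^7 + 39.713936*c^6 - 59.087439*c^5 - 46.714242*c^4 + 1.816193*c^3 + 3.391668*c^2 - 0.524496*c + 0.021952)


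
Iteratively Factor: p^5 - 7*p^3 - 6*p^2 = (p)*(p^4 - 7*p^2 - 6*p) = p*(p + 1)*(p^3 - p^2 - 6*p) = p*(p - 3)*(p + 1)*(p^2 + 2*p) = p*(p - 3)*(p + 1)*(p + 2)*(p)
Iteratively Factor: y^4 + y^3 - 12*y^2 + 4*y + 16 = (y - 2)*(y^3 + 3*y^2 - 6*y - 8) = (y - 2)*(y + 1)*(y^2 + 2*y - 8) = (y - 2)^2*(y + 1)*(y + 4)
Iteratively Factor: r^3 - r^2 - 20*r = (r + 4)*(r^2 - 5*r) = (r - 5)*(r + 4)*(r)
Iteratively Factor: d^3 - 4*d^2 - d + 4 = (d + 1)*(d^2 - 5*d + 4) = (d - 4)*(d + 1)*(d - 1)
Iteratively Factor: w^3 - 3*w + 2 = (w - 1)*(w^2 + w - 2) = (w - 1)*(w + 2)*(w - 1)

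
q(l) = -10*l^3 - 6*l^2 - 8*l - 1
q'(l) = -30*l^2 - 12*l - 8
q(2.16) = -147.05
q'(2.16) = -173.89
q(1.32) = -45.01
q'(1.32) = -76.11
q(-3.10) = 264.05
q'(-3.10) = -259.10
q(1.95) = -113.56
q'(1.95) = -145.48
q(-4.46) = 802.50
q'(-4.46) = -551.23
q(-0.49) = 2.66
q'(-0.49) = -9.32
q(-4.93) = 1090.84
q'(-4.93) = -677.99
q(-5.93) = 1920.73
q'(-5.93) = -991.79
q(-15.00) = 32519.00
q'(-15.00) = -6578.00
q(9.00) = -7849.00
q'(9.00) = -2546.00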